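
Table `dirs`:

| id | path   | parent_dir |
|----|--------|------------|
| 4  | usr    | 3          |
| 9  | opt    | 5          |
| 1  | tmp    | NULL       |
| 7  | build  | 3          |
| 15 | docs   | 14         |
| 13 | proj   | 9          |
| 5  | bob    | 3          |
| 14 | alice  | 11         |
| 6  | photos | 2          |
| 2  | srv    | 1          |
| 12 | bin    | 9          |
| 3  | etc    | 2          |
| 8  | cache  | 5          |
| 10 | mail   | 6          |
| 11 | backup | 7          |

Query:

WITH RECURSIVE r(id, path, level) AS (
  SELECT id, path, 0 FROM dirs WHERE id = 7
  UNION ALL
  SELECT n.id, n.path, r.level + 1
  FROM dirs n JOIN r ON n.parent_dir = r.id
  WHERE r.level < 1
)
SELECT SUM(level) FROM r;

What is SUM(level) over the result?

1

Base: id=7 (build) at level 0.
Iteration 1: rows with parent_dir in {7} -> backup (id 11, level 1).
Iteration 2: level < 1 fails for all current rows; recursion stops.
SUM(level) = 0 + 1 = 1.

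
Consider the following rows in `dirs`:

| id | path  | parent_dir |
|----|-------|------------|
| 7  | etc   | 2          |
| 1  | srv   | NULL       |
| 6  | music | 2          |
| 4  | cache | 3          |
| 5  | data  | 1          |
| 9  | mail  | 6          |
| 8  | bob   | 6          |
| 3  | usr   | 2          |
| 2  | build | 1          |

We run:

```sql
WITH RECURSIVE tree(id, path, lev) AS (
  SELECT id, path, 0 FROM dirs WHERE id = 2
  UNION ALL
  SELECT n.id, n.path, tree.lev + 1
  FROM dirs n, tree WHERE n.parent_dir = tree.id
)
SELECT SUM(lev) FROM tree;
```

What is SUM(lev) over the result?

9

Base: id=2 (build) at lev 0.
Iteration 1: rows with parent_dir in {2} -> usr (id 3, lev 1), music (id 6, lev 1), etc (id 7, lev 1).
Iteration 2: rows with parent_dir in {3,6,7} -> cache (id 4, lev 2), bob (id 8, lev 2), mail (id 9, lev 2).
Iteration 3: no rows with parent_dir in {4,8,9}; recursion stops.
SUM(lev) = 0 + 1 + 1 + 1 + 2 + 2 + 2 = 9.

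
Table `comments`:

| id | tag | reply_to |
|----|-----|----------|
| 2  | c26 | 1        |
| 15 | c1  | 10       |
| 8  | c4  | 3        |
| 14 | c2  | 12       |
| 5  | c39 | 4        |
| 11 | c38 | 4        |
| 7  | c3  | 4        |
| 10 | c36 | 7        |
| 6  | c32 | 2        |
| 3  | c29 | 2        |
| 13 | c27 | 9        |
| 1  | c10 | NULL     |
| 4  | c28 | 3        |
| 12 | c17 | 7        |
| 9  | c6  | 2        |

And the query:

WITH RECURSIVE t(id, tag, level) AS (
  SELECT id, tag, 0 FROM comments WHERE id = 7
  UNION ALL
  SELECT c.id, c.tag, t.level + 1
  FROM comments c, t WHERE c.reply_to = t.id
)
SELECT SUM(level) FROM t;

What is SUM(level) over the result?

6

Base: id=7 (c3) at level 0.
Iteration 1: rows with reply_to in {7} -> c36 (id 10, level 1), c17 (id 12, level 1).
Iteration 2: rows with reply_to in {10,12} -> c2 (id 14, level 2), c1 (id 15, level 2).
Iteration 3: no rows with reply_to in {14,15}; recursion stops.
SUM(level) = 0 + 1 + 1 + 2 + 2 = 6.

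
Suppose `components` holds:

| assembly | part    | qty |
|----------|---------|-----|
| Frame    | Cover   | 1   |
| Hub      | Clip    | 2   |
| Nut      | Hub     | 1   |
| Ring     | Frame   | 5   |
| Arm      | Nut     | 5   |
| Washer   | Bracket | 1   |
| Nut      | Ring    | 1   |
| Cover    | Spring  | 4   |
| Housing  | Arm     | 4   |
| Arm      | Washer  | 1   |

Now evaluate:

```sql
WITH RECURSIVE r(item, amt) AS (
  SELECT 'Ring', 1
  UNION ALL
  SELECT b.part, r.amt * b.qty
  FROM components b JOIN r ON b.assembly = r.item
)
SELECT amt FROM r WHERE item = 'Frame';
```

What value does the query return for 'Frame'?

5

Base: (Ring, amt=1).
Iteration 1: components of {Ring} -> Frame = 1*5 = 5.
Iteration 2: components of {Frame} -> Cover = 5*1 = 5.
Iteration 3: components of {Cover} -> Spring = 5*4 = 20.
Iteration 4: no further components; recursion stops.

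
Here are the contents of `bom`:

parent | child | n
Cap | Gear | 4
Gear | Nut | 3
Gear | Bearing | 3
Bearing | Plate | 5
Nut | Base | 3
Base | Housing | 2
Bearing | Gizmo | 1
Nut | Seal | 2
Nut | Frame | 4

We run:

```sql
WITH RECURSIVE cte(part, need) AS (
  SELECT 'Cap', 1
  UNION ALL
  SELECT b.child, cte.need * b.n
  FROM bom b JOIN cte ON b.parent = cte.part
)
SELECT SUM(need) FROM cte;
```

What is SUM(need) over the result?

Base: (Cap, need=1).
Iteration 1: components of {Cap} -> Gear = 1*4 = 4.
Iteration 2: components of {Gear} -> Bearing = 4*3 = 12, Nut = 4*3 = 12.
Iteration 3: components of {Bearing,Nut} -> Base = 12*3 = 36, Frame = 12*4 = 48, Gizmo = 12*1 = 12, Plate = 12*5 = 60, Seal = 12*2 = 24.
Iteration 4: components of {Base,Frame,Gizmo,Plate,Seal} -> Housing = 36*2 = 72.
Iteration 5: no further components; recursion stops.
SUM(need) = 1 + 4 + 12 + 12 + 36 + 24 + 48 + 60 + 12 + 72 = 281.

281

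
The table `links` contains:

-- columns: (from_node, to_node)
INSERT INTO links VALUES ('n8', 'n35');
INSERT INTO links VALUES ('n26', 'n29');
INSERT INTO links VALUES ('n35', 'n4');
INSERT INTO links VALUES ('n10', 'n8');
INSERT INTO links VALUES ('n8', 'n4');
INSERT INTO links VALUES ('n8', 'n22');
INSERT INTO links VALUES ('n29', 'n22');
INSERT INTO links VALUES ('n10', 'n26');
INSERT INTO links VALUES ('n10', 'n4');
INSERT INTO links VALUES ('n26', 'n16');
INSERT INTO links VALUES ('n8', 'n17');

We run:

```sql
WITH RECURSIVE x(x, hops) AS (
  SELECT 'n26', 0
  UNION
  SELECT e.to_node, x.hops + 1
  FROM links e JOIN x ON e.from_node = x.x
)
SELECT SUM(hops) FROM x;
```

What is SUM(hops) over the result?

Base: (n26, hops=0).
Iteration 1: edges from {n26} -> (n16, hops=1), (n29, hops=1).
Iteration 2: edges from {n16,n29} -> (n22, hops=2).
Iteration 3: no outgoing edges from {n22}; recursion stops.
SUM(hops) = 0 + 1 + 1 + 2 = 4.

4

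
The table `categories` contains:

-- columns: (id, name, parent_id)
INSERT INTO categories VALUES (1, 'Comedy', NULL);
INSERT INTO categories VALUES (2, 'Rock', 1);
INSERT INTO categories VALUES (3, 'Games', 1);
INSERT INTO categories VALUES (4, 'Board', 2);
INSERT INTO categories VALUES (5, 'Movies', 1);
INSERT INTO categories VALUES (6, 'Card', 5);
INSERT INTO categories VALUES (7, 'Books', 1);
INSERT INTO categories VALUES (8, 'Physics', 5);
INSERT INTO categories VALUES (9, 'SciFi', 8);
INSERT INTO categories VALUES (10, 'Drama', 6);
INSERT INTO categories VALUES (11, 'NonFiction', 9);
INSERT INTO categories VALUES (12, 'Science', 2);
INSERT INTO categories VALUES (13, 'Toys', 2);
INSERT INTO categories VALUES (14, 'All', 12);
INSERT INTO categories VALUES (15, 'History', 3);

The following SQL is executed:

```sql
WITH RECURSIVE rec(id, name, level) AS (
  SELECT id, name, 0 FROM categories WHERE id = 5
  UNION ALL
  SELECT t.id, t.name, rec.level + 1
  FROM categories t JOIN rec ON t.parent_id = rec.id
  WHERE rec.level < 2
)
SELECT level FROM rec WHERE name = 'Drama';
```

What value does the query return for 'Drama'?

2

Base: id=5 (Movies) at level 0.
Iteration 1: rows with parent_id in {5} -> Card (id 6, level 1), Physics (id 8, level 1).
Iteration 2: rows with parent_id in {6,8} -> SciFi (id 9, level 2), Drama (id 10, level 2).
Iteration 3: level < 2 fails for all current rows; recursion stops.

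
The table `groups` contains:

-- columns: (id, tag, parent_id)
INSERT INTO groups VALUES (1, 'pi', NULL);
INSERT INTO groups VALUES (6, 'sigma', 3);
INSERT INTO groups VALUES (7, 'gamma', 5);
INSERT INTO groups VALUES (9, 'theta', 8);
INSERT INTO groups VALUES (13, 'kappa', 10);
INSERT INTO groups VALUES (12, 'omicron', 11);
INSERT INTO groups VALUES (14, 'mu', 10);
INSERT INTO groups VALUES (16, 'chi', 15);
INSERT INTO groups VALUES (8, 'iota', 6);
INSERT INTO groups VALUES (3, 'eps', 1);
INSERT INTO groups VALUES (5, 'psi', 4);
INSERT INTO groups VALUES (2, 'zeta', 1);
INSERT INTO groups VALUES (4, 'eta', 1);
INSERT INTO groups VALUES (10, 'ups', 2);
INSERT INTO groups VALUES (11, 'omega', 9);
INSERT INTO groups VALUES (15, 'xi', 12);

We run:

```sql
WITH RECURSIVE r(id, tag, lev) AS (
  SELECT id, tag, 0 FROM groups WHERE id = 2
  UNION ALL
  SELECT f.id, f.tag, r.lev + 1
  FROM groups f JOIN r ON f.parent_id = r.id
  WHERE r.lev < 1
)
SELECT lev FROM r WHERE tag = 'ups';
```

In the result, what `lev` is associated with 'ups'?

Base: id=2 (zeta) at lev 0.
Iteration 1: rows with parent_id in {2} -> ups (id 10, lev 1).
Iteration 2: lev < 1 fails for all current rows; recursion stops.

1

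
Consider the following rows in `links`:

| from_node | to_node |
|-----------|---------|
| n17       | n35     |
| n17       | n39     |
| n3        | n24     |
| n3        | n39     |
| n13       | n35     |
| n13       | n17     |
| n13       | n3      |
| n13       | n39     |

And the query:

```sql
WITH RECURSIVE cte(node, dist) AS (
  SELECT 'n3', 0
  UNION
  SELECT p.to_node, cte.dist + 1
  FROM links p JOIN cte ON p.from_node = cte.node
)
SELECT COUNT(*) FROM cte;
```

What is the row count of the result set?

3

Base: (n3, dist=0).
Iteration 1: edges from {n3} -> (n24, dist=1), (n39, dist=1).
Iteration 2: no outgoing edges from {n24,n39}; recursion stops.
Total rows emitted: 3.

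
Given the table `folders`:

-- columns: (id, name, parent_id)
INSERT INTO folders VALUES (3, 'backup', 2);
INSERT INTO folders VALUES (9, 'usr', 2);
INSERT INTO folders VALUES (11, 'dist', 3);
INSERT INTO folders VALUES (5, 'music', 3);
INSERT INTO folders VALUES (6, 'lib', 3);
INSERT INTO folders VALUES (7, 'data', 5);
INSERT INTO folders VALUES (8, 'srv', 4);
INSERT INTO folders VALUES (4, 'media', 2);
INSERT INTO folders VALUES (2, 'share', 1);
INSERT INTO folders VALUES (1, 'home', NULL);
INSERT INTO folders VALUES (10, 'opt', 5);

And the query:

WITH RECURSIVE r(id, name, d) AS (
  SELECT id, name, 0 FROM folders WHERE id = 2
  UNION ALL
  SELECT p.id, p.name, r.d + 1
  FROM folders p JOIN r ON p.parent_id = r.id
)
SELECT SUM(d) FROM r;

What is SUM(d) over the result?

Base: id=2 (share) at d 0.
Iteration 1: rows with parent_id in {2} -> backup (id 3, d 1), media (id 4, d 1), usr (id 9, d 1).
Iteration 2: rows with parent_id in {3,4,9} -> music (id 5, d 2), lib (id 6, d 2), srv (id 8, d 2), dist (id 11, d 2).
Iteration 3: rows with parent_id in {5,6,8,11} -> data (id 7, d 3), opt (id 10, d 3).
Iteration 4: no rows with parent_id in {7,10}; recursion stops.
SUM(d) = 0 + 1 + 1 + 1 + 2 + 2 + 2 + 2 + 3 + 3 = 17.

17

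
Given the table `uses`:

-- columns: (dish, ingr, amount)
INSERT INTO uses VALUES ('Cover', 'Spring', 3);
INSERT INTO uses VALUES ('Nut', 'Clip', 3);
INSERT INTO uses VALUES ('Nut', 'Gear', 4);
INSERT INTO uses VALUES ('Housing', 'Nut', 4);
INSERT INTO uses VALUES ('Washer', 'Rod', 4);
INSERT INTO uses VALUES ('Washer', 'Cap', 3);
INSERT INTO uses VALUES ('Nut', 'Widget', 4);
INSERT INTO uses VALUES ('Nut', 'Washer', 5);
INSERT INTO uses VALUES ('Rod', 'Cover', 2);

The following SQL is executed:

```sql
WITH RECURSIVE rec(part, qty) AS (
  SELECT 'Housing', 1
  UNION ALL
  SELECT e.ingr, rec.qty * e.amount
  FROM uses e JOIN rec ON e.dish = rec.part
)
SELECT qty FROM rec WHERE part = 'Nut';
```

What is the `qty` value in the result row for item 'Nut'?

Base: (Housing, qty=1).
Iteration 1: components of {Housing} -> Nut = 1*4 = 4.
Iteration 2: components of {Nut} -> Clip = 4*3 = 12, Gear = 4*4 = 16, Washer = 4*5 = 20, Widget = 4*4 = 16.
Iteration 3: components of {Clip,Gear,Washer,Widget} -> Cap = 20*3 = 60, Rod = 20*4 = 80.
Iteration 4: components of {Cap,Rod} -> Cover = 80*2 = 160.
Iteration 5: components of {Cover} -> Spring = 160*3 = 480.
Iteration 6: no further components; recursion stops.

4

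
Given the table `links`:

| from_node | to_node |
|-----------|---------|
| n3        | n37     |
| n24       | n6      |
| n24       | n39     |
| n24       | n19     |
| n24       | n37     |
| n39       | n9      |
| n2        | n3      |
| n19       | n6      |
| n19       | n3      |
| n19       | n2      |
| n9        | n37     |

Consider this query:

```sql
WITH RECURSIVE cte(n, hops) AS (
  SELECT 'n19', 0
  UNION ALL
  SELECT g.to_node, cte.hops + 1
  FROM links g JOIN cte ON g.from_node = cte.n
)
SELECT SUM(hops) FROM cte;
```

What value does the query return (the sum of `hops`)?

10

Base: (n19, hops=0).
Iteration 1: edges from {n19} -> (n2, hops=1), (n3, hops=1), (n6, hops=1).
Iteration 2: edges from {n2,n3,n6} -> (n3, hops=2), (n37, hops=2).
Iteration 3: edges from {n3,n37} -> (n37, hops=3).
Iteration 4: no outgoing edges from {n37}; recursion stops.
SUM(hops) = 0 + 1 + 1 + 1 + 2 + 2 + 3 = 10.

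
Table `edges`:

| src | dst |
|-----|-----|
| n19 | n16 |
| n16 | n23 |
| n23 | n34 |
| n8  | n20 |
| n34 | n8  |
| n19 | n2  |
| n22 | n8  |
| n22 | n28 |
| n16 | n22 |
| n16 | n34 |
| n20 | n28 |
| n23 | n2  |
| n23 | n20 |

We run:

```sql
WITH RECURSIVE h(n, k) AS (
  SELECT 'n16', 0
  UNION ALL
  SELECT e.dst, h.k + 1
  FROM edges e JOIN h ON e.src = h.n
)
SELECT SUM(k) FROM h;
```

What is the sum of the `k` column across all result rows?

Base: (n16, k=0).
Iteration 1: edges from {n16} -> (n22, k=1), (n23, k=1), (n34, k=1).
Iteration 2: edges from {n22,n23,n34} -> (n2, k=2), (n20, k=2), (n28, k=2), (n34, k=2), (n8, k=2) x2. [UNION ALL keeps all 6 new rows, including repeats]
Iteration 3: edges from {n2,n20,n28,n34,n8} -> (n20, k=3) x2, (n28, k=3), (n8, k=3). [UNION ALL keeps all 4 new rows, including repeats]
Iteration 4: edges from {n20,n28,n8} -> (n20, k=4), (n28, k=4) x2. [UNION ALL keeps all 3 new rows, including repeats]
Iteration 5: edges from {n20,n28} -> (n28, k=5).
Iteration 6: no outgoing edges from {n28}; recursion stops.
SUM(k) = 0 + 1 + 1 + 1 + 2 + 2 + 2 + 2 + 2 + 2 + 3 + 3 + 3 + 3 + ... (18 terms) = 44.

44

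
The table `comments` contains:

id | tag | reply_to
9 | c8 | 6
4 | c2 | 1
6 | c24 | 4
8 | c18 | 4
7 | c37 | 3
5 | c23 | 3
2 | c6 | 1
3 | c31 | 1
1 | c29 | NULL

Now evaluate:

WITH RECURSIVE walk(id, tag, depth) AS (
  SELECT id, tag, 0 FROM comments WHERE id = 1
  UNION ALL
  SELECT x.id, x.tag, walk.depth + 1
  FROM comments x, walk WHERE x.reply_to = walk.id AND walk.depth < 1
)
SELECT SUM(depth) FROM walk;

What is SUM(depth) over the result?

3

Base: id=1 (c29) at depth 0.
Iteration 1: rows with reply_to in {1} -> c6 (id 2, depth 1), c31 (id 3, depth 1), c2 (id 4, depth 1).
Iteration 2: depth < 1 fails for all current rows; recursion stops.
SUM(depth) = 0 + 1 + 1 + 1 = 3.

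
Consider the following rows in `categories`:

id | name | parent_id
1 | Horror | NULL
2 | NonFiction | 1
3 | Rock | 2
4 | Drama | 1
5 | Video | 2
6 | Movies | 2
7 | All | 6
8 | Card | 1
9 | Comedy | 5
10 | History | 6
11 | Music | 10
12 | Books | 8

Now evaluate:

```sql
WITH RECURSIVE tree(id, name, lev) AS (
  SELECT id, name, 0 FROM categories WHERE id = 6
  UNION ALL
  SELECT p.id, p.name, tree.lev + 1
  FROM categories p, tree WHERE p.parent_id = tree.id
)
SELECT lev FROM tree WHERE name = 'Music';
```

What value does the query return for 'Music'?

2

Base: id=6 (Movies) at lev 0.
Iteration 1: rows with parent_id in {6} -> All (id 7, lev 1), History (id 10, lev 1).
Iteration 2: rows with parent_id in {7,10} -> Music (id 11, lev 2).
Iteration 3: no rows with parent_id in {11}; recursion stops.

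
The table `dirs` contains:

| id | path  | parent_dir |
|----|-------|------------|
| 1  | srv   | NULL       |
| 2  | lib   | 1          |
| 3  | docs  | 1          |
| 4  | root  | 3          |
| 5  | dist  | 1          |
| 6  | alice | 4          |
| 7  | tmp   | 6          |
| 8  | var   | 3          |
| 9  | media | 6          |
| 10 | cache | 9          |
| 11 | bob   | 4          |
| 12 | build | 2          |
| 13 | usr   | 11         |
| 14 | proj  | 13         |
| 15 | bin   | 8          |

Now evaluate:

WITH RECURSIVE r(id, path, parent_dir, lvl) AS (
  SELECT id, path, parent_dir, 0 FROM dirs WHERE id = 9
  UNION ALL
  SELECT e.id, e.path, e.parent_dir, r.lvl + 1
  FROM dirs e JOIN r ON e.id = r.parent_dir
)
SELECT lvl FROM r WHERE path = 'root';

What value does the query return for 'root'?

Base: id=9 (media), parent_dir=6, lvl 0.
Iteration 1: join on id=6 -> alice (id 6, parent_dir=4, lvl 1).
Iteration 2: join on id=4 -> root (id 4, parent_dir=3, lvl 2).
Iteration 3: join on id=3 -> docs (id 3, parent_dir=1, lvl 3).
Iteration 4: join on id=1 -> srv (id 1, parent_dir=NULL, lvl 4).
Iteration 5: parent_dir is NULL; no match; recursion stops.

2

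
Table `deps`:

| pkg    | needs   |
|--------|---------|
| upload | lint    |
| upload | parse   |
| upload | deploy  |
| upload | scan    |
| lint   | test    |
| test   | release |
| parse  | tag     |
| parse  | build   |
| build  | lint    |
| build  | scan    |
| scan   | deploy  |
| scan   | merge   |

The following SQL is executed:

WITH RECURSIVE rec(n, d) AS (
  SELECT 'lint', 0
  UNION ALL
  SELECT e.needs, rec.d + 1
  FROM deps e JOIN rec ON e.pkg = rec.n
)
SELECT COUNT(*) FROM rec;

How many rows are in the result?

Base: (lint, d=0).
Iteration 1: edges from {lint} -> (test, d=1).
Iteration 2: edges from {test} -> (release, d=2).
Iteration 3: no outgoing edges from {release}; recursion stops.
Total rows emitted: 3.

3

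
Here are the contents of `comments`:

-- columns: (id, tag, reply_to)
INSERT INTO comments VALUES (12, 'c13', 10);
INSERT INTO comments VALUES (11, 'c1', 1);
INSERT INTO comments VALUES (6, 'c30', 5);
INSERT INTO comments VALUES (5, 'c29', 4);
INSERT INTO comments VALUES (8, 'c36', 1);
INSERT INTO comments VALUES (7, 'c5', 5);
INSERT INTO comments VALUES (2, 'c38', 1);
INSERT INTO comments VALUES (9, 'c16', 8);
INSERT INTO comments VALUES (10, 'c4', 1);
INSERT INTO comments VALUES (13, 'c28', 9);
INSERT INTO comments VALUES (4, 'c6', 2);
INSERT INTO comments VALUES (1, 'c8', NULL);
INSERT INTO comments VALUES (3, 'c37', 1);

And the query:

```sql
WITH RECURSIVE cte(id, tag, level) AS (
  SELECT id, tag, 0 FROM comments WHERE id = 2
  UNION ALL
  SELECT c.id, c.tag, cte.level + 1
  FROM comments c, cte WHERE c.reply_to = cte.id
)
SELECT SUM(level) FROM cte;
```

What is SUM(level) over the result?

9

Base: id=2 (c38) at level 0.
Iteration 1: rows with reply_to in {2} -> c6 (id 4, level 1).
Iteration 2: rows with reply_to in {4} -> c29 (id 5, level 2).
Iteration 3: rows with reply_to in {5} -> c30 (id 6, level 3), c5 (id 7, level 3).
Iteration 4: no rows with reply_to in {6,7}; recursion stops.
SUM(level) = 0 + 1 + 2 + 3 + 3 = 9.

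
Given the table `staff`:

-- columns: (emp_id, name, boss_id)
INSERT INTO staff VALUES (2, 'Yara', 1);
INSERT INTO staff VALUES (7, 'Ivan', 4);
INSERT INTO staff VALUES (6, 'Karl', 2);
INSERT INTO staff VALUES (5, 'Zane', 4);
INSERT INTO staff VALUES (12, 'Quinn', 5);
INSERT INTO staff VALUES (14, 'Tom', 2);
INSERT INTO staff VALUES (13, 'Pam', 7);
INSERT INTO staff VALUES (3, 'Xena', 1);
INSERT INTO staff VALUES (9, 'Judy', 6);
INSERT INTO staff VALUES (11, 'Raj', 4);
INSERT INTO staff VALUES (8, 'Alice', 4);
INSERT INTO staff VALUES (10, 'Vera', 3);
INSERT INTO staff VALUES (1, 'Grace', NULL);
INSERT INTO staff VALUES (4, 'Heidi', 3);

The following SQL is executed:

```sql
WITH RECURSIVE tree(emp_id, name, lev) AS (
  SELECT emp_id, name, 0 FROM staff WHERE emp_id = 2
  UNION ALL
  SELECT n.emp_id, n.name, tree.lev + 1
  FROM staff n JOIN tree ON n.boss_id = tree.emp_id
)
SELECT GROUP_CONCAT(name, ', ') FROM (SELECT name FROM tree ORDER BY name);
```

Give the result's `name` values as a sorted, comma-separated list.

Base: emp_id=2 (Yara) at lev 0.
Iteration 1: rows with boss_id in {2} -> Karl (id 6, lev 1), Tom (id 14, lev 1).
Iteration 2: rows with boss_id in {6,14} -> Judy (id 9, lev 2).
Iteration 3: no rows with boss_id in {9}; recursion stops.

Judy, Karl, Tom, Yara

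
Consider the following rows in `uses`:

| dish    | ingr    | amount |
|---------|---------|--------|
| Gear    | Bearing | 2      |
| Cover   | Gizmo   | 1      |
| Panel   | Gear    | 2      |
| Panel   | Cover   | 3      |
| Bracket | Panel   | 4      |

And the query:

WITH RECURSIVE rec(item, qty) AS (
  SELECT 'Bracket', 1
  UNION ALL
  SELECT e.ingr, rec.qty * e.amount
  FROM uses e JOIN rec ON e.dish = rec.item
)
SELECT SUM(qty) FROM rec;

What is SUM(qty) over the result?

Base: (Bracket, qty=1).
Iteration 1: components of {Bracket} -> Panel = 1*4 = 4.
Iteration 2: components of {Panel} -> Cover = 4*3 = 12, Gear = 4*2 = 8.
Iteration 3: components of {Cover,Gear} -> Bearing = 8*2 = 16, Gizmo = 12*1 = 12.
Iteration 4: no further components; recursion stops.
SUM(qty) = 1 + 4 + 12 + 8 + 12 + 16 = 53.

53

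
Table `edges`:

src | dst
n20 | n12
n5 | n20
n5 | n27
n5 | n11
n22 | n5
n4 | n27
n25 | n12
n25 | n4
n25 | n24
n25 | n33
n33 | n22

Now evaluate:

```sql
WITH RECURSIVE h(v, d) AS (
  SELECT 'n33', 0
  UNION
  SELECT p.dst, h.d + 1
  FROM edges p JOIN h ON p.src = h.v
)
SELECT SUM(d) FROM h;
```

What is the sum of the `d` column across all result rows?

16

Base: (n33, d=0).
Iteration 1: edges from {n33} -> (n22, d=1).
Iteration 2: edges from {n22} -> (n5, d=2).
Iteration 3: edges from {n5} -> (n11, d=3), (n20, d=3), (n27, d=3).
Iteration 4: edges from {n11,n20,n27} -> (n12, d=4).
Iteration 5: no outgoing edges from {n12}; recursion stops.
SUM(d) = 0 + 1 + 2 + 3 + 3 + 3 + 4 = 16.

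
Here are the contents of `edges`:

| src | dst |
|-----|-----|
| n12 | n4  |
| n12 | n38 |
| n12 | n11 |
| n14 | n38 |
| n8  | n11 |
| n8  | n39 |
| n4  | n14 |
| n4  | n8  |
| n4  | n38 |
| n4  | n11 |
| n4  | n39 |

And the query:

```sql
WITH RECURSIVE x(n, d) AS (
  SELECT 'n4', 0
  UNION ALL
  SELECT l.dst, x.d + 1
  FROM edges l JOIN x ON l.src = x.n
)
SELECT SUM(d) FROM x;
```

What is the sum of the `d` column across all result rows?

Base: (n4, d=0).
Iteration 1: edges from {n4} -> (n11, d=1), (n14, d=1), (n38, d=1), (n39, d=1), (n8, d=1).
Iteration 2: edges from {n11,n14,n38,n39,n8} -> (n11, d=2), (n38, d=2), (n39, d=2).
Iteration 3: no outgoing edges from {n11,n38,n39}; recursion stops.
SUM(d) = 0 + 1 + 1 + 1 + 1 + 1 + 2 + 2 + 2 = 11.

11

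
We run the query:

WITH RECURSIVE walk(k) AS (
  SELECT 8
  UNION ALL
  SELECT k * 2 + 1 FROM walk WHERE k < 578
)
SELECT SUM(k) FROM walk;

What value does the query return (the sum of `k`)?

2287

Base: k=8.
Iteration 1: 8 < 578 holds -> k = 8 * 2 + 1 = 17.
Iteration 2: 17 < 578 holds -> k = 17 * 2 + 1 = 35.
Iteration 3: 35 < 578 holds -> k = 35 * 2 + 1 = 71.
Iteration 4: 71 < 578 holds -> k = 71 * 2 + 1 = 143.
Iteration 5: 143 < 578 holds -> k = 143 * 2 + 1 = 287.
Iteration 6: 287 < 578 holds -> k = 287 * 2 + 1 = 575.
Iteration 7: 575 < 578 holds -> k = 575 * 2 + 1 = 1151.
Iteration 8: 1151 < 578 fails; recursion stops.
SUM(k) = 8 + 17 + 35 + 71 + 143 + 287 + 575 + 1151 = 2287.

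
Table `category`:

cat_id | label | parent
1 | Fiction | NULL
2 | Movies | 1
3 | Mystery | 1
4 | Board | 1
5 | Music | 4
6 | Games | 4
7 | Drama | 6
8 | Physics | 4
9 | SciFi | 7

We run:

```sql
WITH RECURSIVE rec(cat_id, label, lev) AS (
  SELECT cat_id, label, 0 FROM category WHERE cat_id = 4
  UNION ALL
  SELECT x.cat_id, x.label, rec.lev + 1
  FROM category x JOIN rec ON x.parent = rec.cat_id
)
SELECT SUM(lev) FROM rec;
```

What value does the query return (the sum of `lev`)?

8

Base: cat_id=4 (Board) at lev 0.
Iteration 1: rows with parent in {4} -> Music (id 5, lev 1), Games (id 6, lev 1), Physics (id 8, lev 1).
Iteration 2: rows with parent in {5,6,8} -> Drama (id 7, lev 2).
Iteration 3: rows with parent in {7} -> SciFi (id 9, lev 3).
Iteration 4: no rows with parent in {9}; recursion stops.
SUM(lev) = 0 + 1 + 1 + 1 + 2 + 3 = 8.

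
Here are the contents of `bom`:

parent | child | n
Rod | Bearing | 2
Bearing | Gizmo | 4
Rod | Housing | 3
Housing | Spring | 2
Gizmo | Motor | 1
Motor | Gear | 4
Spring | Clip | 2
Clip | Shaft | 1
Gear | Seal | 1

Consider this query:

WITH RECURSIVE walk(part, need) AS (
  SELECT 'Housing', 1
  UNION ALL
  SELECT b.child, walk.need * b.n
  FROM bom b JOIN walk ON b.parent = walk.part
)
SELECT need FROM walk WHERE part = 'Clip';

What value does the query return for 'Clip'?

Base: (Housing, need=1).
Iteration 1: components of {Housing} -> Spring = 1*2 = 2.
Iteration 2: components of {Spring} -> Clip = 2*2 = 4.
Iteration 3: components of {Clip} -> Shaft = 4*1 = 4.
Iteration 4: no further components; recursion stops.

4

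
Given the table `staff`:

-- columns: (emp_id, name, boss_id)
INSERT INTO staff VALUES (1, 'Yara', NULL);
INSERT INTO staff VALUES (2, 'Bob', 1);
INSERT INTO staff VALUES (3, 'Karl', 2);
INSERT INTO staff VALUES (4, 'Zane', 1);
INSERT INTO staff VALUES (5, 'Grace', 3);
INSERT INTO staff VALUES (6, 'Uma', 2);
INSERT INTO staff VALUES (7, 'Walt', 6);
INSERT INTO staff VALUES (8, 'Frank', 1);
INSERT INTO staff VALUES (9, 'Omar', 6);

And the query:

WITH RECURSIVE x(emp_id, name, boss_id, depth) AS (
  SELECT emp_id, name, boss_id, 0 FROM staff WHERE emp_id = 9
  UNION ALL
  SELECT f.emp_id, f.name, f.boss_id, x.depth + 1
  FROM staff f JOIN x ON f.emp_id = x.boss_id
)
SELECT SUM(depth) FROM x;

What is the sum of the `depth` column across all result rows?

Base: emp_id=9 (Omar), boss_id=6, depth 0.
Iteration 1: join on emp_id=6 -> Uma (id 6, boss_id=2, depth 1).
Iteration 2: join on emp_id=2 -> Bob (id 2, boss_id=1, depth 2).
Iteration 3: join on emp_id=1 -> Yara (id 1, boss_id=NULL, depth 3).
Iteration 4: boss_id is NULL; no match; recursion stops.
SUM(depth) = 0 + 1 + 2 + 3 = 6.

6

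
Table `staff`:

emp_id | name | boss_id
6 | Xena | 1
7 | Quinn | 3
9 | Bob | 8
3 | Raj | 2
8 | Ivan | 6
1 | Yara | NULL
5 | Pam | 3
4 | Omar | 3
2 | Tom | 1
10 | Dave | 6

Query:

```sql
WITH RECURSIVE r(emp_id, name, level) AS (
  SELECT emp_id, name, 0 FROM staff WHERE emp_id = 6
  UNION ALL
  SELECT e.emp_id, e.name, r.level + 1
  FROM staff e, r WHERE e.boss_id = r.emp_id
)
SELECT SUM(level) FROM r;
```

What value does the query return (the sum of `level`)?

Base: emp_id=6 (Xena) at level 0.
Iteration 1: rows with boss_id in {6} -> Ivan (id 8, level 1), Dave (id 10, level 1).
Iteration 2: rows with boss_id in {8,10} -> Bob (id 9, level 2).
Iteration 3: no rows with boss_id in {9}; recursion stops.
SUM(level) = 0 + 1 + 1 + 2 = 4.

4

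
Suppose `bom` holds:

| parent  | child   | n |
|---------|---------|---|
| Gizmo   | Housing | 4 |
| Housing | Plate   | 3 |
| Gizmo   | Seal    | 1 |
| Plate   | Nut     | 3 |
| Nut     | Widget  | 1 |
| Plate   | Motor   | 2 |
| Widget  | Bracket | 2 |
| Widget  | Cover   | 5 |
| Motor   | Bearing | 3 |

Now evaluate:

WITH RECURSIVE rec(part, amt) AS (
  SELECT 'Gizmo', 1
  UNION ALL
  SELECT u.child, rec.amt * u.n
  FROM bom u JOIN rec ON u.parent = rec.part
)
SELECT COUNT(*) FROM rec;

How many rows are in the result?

Base: (Gizmo, amt=1).
Iteration 1: components of {Gizmo} -> Housing = 1*4 = 4, Seal = 1*1 = 1.
Iteration 2: components of {Housing,Seal} -> Plate = 4*3 = 12.
Iteration 3: components of {Plate} -> Motor = 12*2 = 24, Nut = 12*3 = 36.
Iteration 4: components of {Motor,Nut} -> Bearing = 24*3 = 72, Widget = 36*1 = 36.
Iteration 5: components of {Bearing,Widget} -> Bracket = 36*2 = 72, Cover = 36*5 = 180.
Iteration 6: no further components; recursion stops.
Total rows emitted: 10.

10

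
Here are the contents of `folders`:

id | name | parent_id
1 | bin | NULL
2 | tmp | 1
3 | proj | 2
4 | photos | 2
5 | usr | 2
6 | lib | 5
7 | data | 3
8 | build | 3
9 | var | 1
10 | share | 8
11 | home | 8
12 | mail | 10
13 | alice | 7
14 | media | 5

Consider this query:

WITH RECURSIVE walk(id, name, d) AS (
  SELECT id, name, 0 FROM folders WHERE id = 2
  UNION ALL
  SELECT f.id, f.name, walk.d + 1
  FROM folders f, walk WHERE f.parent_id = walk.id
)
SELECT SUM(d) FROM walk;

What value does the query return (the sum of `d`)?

Base: id=2 (tmp) at d 0.
Iteration 1: rows with parent_id in {2} -> proj (id 3, d 1), photos (id 4, d 1), usr (id 5, d 1).
Iteration 2: rows with parent_id in {3,4,5} -> lib (id 6, d 2), data (id 7, d 2), build (id 8, d 2), media (id 14, d 2).
Iteration 3: rows with parent_id in {6,7,8,14} -> share (id 10, d 3), home (id 11, d 3), alice (id 13, d 3).
Iteration 4: rows with parent_id in {10,11,13} -> mail (id 12, d 4).
Iteration 5: no rows with parent_id in {12}; recursion stops.
SUM(d) = 0 + 1 + 1 + 1 + 2 + 2 + 2 + 2 + 3 + 3 + 3 + 4 = 24.

24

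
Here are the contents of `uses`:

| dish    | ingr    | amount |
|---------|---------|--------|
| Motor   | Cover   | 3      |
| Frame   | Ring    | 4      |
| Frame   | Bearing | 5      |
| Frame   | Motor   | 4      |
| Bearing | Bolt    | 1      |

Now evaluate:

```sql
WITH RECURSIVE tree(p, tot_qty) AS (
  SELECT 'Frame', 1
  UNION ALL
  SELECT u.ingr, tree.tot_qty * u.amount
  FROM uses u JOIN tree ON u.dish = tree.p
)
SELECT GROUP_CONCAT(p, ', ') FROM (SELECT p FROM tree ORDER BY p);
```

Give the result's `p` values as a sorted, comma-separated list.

Bearing, Bolt, Cover, Frame, Motor, Ring

Base: (Frame, tot_qty=1).
Iteration 1: components of {Frame} -> Bearing = 1*5 = 5, Motor = 1*4 = 4, Ring = 1*4 = 4.
Iteration 2: components of {Bearing,Motor,Ring} -> Bolt = 5*1 = 5, Cover = 4*3 = 12.
Iteration 3: no further components; recursion stops.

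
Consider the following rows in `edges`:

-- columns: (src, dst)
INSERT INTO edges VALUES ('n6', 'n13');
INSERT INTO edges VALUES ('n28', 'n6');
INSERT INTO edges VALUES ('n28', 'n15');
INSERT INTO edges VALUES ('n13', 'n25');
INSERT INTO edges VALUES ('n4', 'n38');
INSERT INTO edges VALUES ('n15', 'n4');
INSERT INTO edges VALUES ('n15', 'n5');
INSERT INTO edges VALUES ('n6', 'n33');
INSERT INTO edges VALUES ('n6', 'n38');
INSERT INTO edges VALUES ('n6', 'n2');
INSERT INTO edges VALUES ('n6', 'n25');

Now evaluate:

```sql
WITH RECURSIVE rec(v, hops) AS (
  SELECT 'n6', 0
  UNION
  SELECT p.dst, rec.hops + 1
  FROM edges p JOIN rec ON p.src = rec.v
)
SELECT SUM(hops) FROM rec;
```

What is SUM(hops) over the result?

Base: (n6, hops=0).
Iteration 1: edges from {n6} -> (n13, hops=1), (n2, hops=1), (n25, hops=1), (n33, hops=1), (n38, hops=1).
Iteration 2: edges from {n13,n2,n25,n33,n38} -> (n25, hops=2).
Iteration 3: no outgoing edges from {n25}; recursion stops.
SUM(hops) = 0 + 1 + 1 + 1 + 1 + 1 + 2 = 7.

7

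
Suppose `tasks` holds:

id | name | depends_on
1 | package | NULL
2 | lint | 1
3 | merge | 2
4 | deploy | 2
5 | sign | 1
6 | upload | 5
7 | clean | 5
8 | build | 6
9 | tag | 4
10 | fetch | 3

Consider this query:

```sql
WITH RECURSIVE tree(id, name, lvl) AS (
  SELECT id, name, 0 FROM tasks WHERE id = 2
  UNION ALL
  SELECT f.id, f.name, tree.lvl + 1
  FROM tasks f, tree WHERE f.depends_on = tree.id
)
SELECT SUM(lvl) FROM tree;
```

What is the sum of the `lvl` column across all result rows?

Base: id=2 (lint) at lvl 0.
Iteration 1: rows with depends_on in {2} -> merge (id 3, lvl 1), deploy (id 4, lvl 1).
Iteration 2: rows with depends_on in {3,4} -> tag (id 9, lvl 2), fetch (id 10, lvl 2).
Iteration 3: no rows with depends_on in {9,10}; recursion stops.
SUM(lvl) = 0 + 1 + 1 + 2 + 2 = 6.

6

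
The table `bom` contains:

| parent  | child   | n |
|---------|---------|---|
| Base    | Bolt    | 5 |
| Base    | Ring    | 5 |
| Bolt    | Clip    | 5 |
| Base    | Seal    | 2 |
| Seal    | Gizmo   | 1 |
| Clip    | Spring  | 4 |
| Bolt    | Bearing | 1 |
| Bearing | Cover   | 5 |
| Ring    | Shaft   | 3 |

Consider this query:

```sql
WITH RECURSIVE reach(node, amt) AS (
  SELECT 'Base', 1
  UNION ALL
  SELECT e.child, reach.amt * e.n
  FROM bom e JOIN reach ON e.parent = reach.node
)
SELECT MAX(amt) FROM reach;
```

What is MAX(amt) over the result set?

Base: (Base, amt=1).
Iteration 1: components of {Base} -> Bolt = 1*5 = 5, Ring = 1*5 = 5, Seal = 1*2 = 2.
Iteration 2: components of {Bolt,Ring,Seal} -> Bearing = 5*1 = 5, Clip = 5*5 = 25, Gizmo = 2*1 = 2, Shaft = 5*3 = 15.
Iteration 3: components of {Bearing,Clip,Gizmo,Shaft} -> Cover = 5*5 = 25, Spring = 25*4 = 100.
Iteration 4: no further components; recursion stops.
amt values: 1, 5, 2, 5, 5, 25, 2, 15, 25, 100; the maximum is 100.

100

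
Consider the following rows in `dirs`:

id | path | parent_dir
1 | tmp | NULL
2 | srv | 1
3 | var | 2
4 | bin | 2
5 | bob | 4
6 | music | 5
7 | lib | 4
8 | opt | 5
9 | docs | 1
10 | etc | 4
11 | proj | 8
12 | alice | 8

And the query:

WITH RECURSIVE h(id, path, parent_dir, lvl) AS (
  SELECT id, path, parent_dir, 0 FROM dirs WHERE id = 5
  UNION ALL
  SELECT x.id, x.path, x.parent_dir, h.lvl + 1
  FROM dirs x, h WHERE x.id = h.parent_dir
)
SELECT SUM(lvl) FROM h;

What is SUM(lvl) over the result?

Base: id=5 (bob), parent_dir=4, lvl 0.
Iteration 1: join on id=4 -> bin (id 4, parent_dir=2, lvl 1).
Iteration 2: join on id=2 -> srv (id 2, parent_dir=1, lvl 2).
Iteration 3: join on id=1 -> tmp (id 1, parent_dir=NULL, lvl 3).
Iteration 4: parent_dir is NULL; no match; recursion stops.
SUM(lvl) = 0 + 1 + 2 + 3 = 6.

6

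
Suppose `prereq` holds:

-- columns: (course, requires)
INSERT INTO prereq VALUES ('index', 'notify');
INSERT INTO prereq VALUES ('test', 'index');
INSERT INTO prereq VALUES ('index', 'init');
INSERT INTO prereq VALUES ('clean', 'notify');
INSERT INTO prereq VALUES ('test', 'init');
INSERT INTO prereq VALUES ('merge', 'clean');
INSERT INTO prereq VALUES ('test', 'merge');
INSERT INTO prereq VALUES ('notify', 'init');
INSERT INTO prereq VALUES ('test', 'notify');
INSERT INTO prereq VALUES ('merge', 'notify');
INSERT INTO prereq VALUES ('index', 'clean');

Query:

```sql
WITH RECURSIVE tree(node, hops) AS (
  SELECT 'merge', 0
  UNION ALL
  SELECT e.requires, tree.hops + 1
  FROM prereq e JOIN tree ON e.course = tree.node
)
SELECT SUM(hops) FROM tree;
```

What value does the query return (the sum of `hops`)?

9

Base: (merge, hops=0).
Iteration 1: edges from {merge} -> (clean, hops=1), (notify, hops=1).
Iteration 2: edges from {clean,notify} -> (init, hops=2), (notify, hops=2).
Iteration 3: edges from {init,notify} -> (init, hops=3).
Iteration 4: no outgoing edges from {init}; recursion stops.
SUM(hops) = 0 + 1 + 1 + 2 + 2 + 3 = 9.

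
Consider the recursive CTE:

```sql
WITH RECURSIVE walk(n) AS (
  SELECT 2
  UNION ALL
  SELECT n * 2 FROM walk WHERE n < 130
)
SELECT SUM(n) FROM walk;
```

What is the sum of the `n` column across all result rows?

Base: n=2.
Iteration 1: 2 < 130 holds -> n = 2 * 2 = 4.
Iteration 2: 4 < 130 holds -> n = 4 * 2 = 8.
Iteration 3: 8 < 130 holds -> n = 8 * 2 = 16.
Iteration 4: 16 < 130 holds -> n = 16 * 2 = 32.
Iteration 5: 32 < 130 holds -> n = 32 * 2 = 64.
Iteration 6: 64 < 130 holds -> n = 64 * 2 = 128.
Iteration 7: 128 < 130 holds -> n = 128 * 2 = 256.
Iteration 8: 256 < 130 fails; recursion stops.
SUM(n) = 2 + 4 + 8 + 16 + 32 + 64 + 128 + 256 = 510.

510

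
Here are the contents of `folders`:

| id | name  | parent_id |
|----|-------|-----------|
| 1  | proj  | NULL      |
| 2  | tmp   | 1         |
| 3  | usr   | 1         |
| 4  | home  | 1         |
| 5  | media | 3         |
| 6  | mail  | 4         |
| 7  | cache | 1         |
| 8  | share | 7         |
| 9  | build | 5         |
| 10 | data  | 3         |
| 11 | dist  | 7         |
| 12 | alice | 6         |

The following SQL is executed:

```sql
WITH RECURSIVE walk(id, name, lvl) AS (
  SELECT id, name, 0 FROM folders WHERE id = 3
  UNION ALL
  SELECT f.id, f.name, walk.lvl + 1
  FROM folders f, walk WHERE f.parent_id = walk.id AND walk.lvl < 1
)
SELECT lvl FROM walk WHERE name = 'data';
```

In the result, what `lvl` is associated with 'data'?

Base: id=3 (usr) at lvl 0.
Iteration 1: rows with parent_id in {3} -> media (id 5, lvl 1), data (id 10, lvl 1).
Iteration 2: lvl < 1 fails for all current rows; recursion stops.

1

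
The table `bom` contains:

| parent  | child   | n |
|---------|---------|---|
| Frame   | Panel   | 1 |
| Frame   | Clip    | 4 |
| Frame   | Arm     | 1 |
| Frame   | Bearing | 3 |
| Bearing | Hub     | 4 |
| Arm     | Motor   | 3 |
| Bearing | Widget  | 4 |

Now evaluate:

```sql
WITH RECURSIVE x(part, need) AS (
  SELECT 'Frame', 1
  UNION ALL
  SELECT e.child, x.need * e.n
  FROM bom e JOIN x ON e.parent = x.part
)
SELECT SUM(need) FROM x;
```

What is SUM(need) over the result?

37

Base: (Frame, need=1).
Iteration 1: components of {Frame} -> Arm = 1*1 = 1, Bearing = 1*3 = 3, Clip = 1*4 = 4, Panel = 1*1 = 1.
Iteration 2: components of {Arm,Bearing,Clip,Panel} -> Hub = 3*4 = 12, Motor = 1*3 = 3, Widget = 3*4 = 12.
Iteration 3: no further components; recursion stops.
SUM(need) = 1 + 1 + 4 + 1 + 3 + 3 + 12 + 12 = 37.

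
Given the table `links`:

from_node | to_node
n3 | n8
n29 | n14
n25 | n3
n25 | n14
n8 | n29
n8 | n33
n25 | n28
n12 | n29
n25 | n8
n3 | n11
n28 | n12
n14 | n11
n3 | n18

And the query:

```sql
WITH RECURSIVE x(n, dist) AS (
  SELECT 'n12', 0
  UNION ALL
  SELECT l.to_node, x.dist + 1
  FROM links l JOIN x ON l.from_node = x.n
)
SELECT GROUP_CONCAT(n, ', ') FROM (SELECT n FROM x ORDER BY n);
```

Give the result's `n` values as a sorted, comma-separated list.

n11, n12, n14, n29

Base: (n12, dist=0).
Iteration 1: edges from {n12} -> (n29, dist=1).
Iteration 2: edges from {n29} -> (n14, dist=2).
Iteration 3: edges from {n14} -> (n11, dist=3).
Iteration 4: no outgoing edges from {n11}; recursion stops.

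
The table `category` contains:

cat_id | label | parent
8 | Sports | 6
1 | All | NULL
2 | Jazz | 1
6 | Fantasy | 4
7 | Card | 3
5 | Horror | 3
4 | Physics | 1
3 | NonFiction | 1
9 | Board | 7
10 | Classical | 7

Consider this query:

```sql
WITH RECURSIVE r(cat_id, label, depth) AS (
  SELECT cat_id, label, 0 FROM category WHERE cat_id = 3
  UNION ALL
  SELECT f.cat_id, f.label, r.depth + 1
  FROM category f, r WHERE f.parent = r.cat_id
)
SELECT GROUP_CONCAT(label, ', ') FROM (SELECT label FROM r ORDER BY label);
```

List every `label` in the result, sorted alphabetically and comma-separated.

Base: cat_id=3 (NonFiction) at depth 0.
Iteration 1: rows with parent in {3} -> Horror (id 5, depth 1), Card (id 7, depth 1).
Iteration 2: rows with parent in {5,7} -> Board (id 9, depth 2), Classical (id 10, depth 2).
Iteration 3: no rows with parent in {9,10}; recursion stops.

Board, Card, Classical, Horror, NonFiction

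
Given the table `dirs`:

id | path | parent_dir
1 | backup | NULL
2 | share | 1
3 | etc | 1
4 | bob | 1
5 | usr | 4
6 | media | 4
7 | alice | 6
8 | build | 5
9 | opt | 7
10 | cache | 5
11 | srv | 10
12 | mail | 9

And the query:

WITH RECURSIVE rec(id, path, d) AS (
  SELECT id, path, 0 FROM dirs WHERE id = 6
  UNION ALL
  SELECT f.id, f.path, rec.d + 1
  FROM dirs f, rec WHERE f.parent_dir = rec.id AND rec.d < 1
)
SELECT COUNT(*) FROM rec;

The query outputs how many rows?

Base: id=6 (media) at d 0.
Iteration 1: rows with parent_dir in {6} -> alice (id 7, d 1).
Iteration 2: d < 1 fails for all current rows; recursion stops.
Total rows emitted: 2.

2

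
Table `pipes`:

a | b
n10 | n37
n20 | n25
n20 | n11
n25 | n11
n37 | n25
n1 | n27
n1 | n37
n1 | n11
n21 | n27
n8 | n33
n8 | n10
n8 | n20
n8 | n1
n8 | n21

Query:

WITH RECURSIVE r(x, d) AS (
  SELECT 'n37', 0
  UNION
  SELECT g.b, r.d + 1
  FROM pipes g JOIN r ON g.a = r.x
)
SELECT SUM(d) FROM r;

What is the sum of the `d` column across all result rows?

3

Base: (n37, d=0).
Iteration 1: edges from {n37} -> (n25, d=1).
Iteration 2: edges from {n25} -> (n11, d=2).
Iteration 3: no outgoing edges from {n11}; recursion stops.
SUM(d) = 0 + 1 + 2 = 3.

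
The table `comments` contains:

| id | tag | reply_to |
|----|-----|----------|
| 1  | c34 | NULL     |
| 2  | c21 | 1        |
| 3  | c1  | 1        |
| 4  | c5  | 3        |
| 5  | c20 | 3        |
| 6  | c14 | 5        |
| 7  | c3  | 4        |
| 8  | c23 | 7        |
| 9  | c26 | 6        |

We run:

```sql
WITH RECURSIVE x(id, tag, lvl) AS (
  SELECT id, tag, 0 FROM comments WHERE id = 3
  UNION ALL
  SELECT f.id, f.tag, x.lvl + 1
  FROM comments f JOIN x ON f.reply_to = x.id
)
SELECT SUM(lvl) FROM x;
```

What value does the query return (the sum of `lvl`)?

12

Base: id=3 (c1) at lvl 0.
Iteration 1: rows with reply_to in {3} -> c5 (id 4, lvl 1), c20 (id 5, lvl 1).
Iteration 2: rows with reply_to in {4,5} -> c14 (id 6, lvl 2), c3 (id 7, lvl 2).
Iteration 3: rows with reply_to in {6,7} -> c23 (id 8, lvl 3), c26 (id 9, lvl 3).
Iteration 4: no rows with reply_to in {8,9}; recursion stops.
SUM(lvl) = 0 + 1 + 1 + 2 + 2 + 3 + 3 = 12.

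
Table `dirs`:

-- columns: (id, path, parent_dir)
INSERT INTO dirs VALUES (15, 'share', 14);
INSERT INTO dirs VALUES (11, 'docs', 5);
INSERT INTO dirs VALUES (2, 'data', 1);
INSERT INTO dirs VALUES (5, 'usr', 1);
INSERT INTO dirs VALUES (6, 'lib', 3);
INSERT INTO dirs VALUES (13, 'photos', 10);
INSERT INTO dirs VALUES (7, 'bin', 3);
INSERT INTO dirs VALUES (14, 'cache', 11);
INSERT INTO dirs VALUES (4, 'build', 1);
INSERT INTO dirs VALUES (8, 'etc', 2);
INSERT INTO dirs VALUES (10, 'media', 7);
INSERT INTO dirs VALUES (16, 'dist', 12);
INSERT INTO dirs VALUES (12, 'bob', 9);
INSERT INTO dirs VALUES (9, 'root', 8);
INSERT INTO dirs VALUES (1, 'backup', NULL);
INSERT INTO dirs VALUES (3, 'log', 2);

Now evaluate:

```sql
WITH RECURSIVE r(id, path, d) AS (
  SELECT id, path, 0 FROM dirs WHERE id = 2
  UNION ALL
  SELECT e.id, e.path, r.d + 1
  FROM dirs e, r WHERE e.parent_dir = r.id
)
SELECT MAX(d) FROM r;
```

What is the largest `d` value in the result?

4

Base: id=2 (data) at d 0.
Iteration 1: rows with parent_dir in {2} -> log (id 3, d 1), etc (id 8, d 1).
Iteration 2: rows with parent_dir in {3,8} -> lib (id 6, d 2), bin (id 7, d 2), root (id 9, d 2).
Iteration 3: rows with parent_dir in {6,7,9} -> media (id 10, d 3), bob (id 12, d 3).
Iteration 4: rows with parent_dir in {10,12} -> photos (id 13, d 4), dist (id 16, d 4).
Iteration 5: no rows with parent_dir in {13,16}; recursion stops.
d values: 0, 1, 1, 2, 2, 2, 3, 3, 4, 4; the maximum is 4.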